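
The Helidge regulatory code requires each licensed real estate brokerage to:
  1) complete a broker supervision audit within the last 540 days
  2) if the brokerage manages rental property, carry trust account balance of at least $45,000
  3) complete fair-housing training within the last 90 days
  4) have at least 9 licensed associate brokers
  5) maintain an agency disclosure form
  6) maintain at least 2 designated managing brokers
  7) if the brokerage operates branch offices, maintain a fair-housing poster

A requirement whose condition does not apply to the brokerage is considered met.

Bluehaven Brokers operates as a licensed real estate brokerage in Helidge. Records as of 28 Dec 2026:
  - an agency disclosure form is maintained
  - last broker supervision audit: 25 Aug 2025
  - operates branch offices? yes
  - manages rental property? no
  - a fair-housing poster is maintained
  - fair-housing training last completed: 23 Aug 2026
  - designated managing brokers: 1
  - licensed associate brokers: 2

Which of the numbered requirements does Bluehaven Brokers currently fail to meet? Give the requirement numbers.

3, 4, 6

1. broker supervision audit 490 days ago vs limit 540 → met
2. condition 'manages rental property' does not hold → requirement n/a → met
3. fair-housing training 127 days ago vs limit 90 → not met
4. licensed associate brokers 2 < 9 → not met
5. agency disclosure form present → met
6. designated managing brokers 1 < 2 → not met
7. condition 'operates branch offices' holds; fair-housing poster present → met
Not met: 3, 4, 6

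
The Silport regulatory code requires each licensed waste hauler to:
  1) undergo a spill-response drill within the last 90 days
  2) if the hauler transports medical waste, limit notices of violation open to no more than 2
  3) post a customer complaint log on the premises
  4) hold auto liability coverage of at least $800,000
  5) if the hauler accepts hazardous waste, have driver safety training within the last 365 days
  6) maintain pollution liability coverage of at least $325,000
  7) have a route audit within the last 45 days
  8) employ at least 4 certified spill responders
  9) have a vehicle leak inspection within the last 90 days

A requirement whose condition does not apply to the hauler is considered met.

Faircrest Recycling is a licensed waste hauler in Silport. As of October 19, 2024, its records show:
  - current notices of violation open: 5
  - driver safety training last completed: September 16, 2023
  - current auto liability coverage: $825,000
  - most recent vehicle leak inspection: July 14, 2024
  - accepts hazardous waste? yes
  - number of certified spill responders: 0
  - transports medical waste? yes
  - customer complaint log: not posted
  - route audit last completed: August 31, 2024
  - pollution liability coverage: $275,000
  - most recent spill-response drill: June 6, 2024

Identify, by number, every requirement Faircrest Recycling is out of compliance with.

1, 2, 3, 5, 6, 7, 8, 9

1. spill-response drill 135 days ago vs limit 90 → not met
2. condition 'transports medical waste' holds; notices of violation open 5 > 2 → not met
3. customer complaint log absent → not met
4. auto liability coverage $825,000 ≥ $800,000 → met
5. condition 'accepts hazardous waste' holds; driver safety training 399 days ago vs limit 365 → not met
6. pollution liability coverage $275,000 < $325,000 → not met
7. route audit 49 days ago vs limit 45 → not met
8. certified spill responders 0 < 4 → not met
9. vehicle leak inspection 97 days ago vs limit 90 → not met
Not met: 1, 2, 3, 5, 6, 7, 8, 9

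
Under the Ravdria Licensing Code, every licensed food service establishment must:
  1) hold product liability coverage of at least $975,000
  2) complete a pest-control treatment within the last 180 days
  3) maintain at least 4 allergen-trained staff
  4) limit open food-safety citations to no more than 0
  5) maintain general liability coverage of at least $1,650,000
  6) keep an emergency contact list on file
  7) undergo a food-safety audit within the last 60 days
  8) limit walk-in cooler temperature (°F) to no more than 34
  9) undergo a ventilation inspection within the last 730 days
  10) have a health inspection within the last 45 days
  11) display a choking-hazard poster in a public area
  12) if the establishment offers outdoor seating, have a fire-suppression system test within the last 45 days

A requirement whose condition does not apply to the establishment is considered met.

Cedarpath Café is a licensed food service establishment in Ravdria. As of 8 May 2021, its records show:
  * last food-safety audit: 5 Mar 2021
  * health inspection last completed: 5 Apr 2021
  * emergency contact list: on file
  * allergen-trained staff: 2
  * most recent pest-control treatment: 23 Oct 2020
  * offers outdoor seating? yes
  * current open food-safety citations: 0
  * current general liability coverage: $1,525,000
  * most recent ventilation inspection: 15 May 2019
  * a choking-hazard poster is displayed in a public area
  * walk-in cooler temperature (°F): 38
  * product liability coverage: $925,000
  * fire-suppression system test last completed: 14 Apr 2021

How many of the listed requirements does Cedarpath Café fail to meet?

1. product liability coverage $925,000 < $975,000 → not met
2. pest-control treatment 197 days ago vs limit 180 → not met
3. allergen-trained staff 2 < 4 → not met
4. open food-safety citations 0 ≤ 0 → met
5. general liability coverage $1,525,000 < $1,650,000 → not met
6. emergency contact list present → met
7. food-safety audit 64 days ago vs limit 60 → not met
8. walk-in cooler temperature (°F) 38 > 34 → not met
9. ventilation inspection 724 days ago vs limit 730 → met
10. health inspection 33 days ago vs limit 45 → met
11. choking-hazard poster present → met
12. condition 'offers outdoor seating' holds; fire-suppression system test 24 days ago vs limit 45 → met
Not met: 6 of 12

6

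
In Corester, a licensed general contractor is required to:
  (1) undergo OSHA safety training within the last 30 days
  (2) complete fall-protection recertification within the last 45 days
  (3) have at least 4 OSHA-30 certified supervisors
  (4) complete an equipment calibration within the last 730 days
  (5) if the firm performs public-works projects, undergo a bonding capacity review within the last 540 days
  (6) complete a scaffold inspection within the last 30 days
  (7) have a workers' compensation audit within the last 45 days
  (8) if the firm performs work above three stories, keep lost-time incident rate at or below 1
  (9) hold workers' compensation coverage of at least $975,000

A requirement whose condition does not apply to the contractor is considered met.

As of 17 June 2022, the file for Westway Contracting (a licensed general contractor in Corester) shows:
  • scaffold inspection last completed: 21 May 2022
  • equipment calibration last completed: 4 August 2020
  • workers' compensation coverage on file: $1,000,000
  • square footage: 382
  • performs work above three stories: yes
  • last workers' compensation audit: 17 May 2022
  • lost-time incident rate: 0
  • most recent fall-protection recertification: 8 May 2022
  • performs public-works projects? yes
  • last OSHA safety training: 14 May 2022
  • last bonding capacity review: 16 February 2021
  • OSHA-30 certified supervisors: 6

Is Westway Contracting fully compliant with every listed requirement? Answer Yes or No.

No

1. OSHA safety training 34 days ago vs limit 30 → not met
2. fall-protection recertification 40 days ago vs limit 45 → met
3. OSHA-30 certified supervisors 6 ≥ 4 → met
4. equipment calibration 682 days ago vs limit 730 → met
5. condition 'performs public-works projects' holds; bonding capacity review 486 days ago vs limit 540 → met
6. scaffold inspection 27 days ago vs limit 30 → met
7. workers' compensation audit 31 days ago vs limit 45 → met
8. condition 'performs work above three stories' holds; lost-time incident rate 0 ≤ 1 → met
9. workers' compensation coverage $1,000,000 ≥ $975,000 → met
Not met: 1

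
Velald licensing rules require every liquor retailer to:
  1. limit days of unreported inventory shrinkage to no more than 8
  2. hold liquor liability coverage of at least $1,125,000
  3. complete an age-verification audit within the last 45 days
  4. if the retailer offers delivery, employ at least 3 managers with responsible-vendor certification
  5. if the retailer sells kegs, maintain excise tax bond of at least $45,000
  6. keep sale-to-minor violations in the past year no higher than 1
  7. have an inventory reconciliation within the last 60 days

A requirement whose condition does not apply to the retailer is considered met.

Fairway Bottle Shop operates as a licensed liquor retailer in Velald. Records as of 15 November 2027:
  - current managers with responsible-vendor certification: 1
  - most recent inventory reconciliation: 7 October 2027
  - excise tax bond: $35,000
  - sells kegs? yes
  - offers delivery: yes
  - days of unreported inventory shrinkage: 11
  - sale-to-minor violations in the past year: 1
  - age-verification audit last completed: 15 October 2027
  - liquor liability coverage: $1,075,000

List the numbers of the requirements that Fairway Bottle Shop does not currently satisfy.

1, 2, 4, 5

1. days of unreported inventory shrinkage 11 > 8 → not met
2. liquor liability coverage $1,075,000 < $1,125,000 → not met
3. age-verification audit 31 days ago vs limit 45 → met
4. condition 'offers delivery' holds; managers with responsible-vendor certification 1 < 3 → not met
5. condition 'sells kegs' holds; excise tax bond $35,000 < $45,000 → not met
6. sale-to-minor violations in the past year 1 ≤ 1 → met
7. inventory reconciliation 39 days ago vs limit 60 → met
Not met: 1, 2, 4, 5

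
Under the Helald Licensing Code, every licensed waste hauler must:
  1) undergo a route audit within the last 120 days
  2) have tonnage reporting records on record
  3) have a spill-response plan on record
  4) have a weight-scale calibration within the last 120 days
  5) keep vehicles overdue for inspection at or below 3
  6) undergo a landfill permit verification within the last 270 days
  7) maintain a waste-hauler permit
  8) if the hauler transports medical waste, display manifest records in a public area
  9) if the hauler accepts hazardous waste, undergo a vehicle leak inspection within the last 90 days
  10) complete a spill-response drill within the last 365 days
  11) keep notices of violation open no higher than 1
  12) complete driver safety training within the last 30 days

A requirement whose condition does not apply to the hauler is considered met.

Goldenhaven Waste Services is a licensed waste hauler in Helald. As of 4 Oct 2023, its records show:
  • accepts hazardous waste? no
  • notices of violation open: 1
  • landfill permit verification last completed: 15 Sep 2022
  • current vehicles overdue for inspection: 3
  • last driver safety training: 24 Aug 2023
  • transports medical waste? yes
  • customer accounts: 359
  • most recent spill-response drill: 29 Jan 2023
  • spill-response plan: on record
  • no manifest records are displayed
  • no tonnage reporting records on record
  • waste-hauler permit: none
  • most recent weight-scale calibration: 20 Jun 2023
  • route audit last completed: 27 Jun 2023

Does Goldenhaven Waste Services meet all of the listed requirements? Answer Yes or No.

No

1. route audit 99 days ago vs limit 120 → met
2. tonnage reporting records absent → not met
3. spill-response plan present → met
4. weight-scale calibration 106 days ago vs limit 120 → met
5. vehicles overdue for inspection 3 ≤ 3 → met
6. landfill permit verification 384 days ago vs limit 270 → not met
7. waste-hauler permit absent → not met
8. condition 'transports medical waste' holds; manifest records absent → not met
9. condition 'accepts hazardous waste' does not hold → requirement n/a → met
10. spill-response drill 248 days ago vs limit 365 → met
11. notices of violation open 1 ≤ 1 → met
12. driver safety training 41 days ago vs limit 30 → not met
Not met: 2, 6, 7, 8, 12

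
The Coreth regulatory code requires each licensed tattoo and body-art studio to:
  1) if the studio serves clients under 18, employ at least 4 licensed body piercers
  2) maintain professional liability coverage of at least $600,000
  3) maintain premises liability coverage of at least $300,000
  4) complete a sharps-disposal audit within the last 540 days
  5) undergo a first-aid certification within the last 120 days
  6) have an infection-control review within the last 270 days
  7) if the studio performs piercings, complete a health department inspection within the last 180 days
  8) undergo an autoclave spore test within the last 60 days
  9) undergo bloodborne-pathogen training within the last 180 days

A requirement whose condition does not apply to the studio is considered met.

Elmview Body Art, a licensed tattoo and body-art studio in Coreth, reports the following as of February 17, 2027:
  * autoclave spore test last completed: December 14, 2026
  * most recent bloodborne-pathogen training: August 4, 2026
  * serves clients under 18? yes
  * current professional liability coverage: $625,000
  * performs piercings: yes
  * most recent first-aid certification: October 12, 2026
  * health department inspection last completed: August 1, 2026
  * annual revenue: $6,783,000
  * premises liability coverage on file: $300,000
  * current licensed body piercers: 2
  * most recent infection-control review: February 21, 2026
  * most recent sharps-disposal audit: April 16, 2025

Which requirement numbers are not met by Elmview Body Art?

1. condition 'serves clients under 18' holds; licensed body piercers 2 < 4 → not met
2. professional liability coverage $625,000 ≥ $600,000 → met
3. premises liability coverage $300,000 ≥ $300,000 → met
4. sharps-disposal audit 672 days ago vs limit 540 → not met
5. first-aid certification 128 days ago vs limit 120 → not met
6. infection-control review 361 days ago vs limit 270 → not met
7. condition 'performs piercings' holds; health department inspection 200 days ago vs limit 180 → not met
8. autoclave spore test 65 days ago vs limit 60 → not met
9. bloodborne-pathogen training 197 days ago vs limit 180 → not met
Not met: 1, 4, 5, 6, 7, 8, 9

1, 4, 5, 6, 7, 8, 9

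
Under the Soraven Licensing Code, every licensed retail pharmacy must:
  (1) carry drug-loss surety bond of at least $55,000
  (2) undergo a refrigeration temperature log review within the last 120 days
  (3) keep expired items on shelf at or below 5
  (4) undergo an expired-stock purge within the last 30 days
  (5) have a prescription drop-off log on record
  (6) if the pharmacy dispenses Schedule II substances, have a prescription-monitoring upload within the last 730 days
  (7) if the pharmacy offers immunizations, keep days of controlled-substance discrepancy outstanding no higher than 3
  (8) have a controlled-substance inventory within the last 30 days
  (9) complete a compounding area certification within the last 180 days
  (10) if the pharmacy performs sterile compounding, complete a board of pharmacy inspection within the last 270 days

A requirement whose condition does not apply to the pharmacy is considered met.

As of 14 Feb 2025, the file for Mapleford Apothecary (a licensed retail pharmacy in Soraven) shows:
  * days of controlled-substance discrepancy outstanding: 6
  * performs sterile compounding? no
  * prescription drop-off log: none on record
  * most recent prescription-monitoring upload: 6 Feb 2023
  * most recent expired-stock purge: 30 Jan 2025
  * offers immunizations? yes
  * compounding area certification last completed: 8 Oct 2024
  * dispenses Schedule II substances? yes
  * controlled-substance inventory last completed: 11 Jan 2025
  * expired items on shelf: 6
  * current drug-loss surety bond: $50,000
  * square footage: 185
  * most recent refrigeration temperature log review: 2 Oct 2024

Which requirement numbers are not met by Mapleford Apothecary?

1. drug-loss surety bond $50,000 < $55,000 → not met
2. refrigeration temperature log review 135 days ago vs limit 120 → not met
3. expired items on shelf 6 > 5 → not met
4. expired-stock purge 15 days ago vs limit 30 → met
5. prescription drop-off log absent → not met
6. condition 'dispenses Schedule II substances' holds; prescription-monitoring upload 739 days ago vs limit 730 → not met
7. condition 'offers immunizations' holds; days of controlled-substance discrepancy outstanding 6 > 3 → not met
8. controlled-substance inventory 34 days ago vs limit 30 → not met
9. compounding area certification 129 days ago vs limit 180 → met
10. condition 'performs sterile compounding' does not hold → requirement n/a → met
Not met: 1, 2, 3, 5, 6, 7, 8

1, 2, 3, 5, 6, 7, 8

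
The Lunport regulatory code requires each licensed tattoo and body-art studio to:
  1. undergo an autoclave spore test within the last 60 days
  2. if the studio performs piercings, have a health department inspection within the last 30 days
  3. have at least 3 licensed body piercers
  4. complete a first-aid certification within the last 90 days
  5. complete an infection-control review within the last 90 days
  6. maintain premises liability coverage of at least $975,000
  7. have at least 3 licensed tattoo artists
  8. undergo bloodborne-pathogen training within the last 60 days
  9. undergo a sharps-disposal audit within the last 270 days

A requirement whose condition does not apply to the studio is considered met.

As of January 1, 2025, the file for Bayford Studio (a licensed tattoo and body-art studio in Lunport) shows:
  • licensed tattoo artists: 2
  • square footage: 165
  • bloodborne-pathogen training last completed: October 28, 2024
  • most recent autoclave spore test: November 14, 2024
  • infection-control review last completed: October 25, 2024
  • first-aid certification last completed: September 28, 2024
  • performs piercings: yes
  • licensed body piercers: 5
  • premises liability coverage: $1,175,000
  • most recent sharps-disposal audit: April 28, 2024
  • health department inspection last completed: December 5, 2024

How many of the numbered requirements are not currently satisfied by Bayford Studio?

3

1. autoclave spore test 48 days ago vs limit 60 → met
2. condition 'performs piercings' holds; health department inspection 27 days ago vs limit 30 → met
3. licensed body piercers 5 ≥ 3 → met
4. first-aid certification 95 days ago vs limit 90 → not met
5. infection-control review 68 days ago vs limit 90 → met
6. premises liability coverage $1,175,000 ≥ $975,000 → met
7. licensed tattoo artists 2 < 3 → not met
8. bloodborne-pathogen training 65 days ago vs limit 60 → not met
9. sharps-disposal audit 248 days ago vs limit 270 → met
Not met: 3 of 9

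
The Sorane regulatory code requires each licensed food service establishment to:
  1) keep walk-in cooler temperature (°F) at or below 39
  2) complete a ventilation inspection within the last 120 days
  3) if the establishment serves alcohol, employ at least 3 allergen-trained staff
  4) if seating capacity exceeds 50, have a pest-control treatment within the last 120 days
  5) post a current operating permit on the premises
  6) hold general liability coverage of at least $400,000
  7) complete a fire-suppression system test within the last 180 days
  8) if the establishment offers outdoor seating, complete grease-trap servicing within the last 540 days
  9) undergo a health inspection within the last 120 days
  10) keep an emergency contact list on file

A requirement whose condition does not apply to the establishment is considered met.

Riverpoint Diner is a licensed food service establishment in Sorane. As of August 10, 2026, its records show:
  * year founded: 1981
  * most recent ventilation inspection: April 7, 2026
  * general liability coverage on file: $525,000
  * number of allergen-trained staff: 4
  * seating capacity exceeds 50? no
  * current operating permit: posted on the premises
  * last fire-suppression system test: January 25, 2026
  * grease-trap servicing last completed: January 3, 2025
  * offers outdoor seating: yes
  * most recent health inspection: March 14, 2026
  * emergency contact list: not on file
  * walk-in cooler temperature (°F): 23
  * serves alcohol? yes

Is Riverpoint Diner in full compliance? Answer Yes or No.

1. walk-in cooler temperature (°F) 23 ≤ 39 → met
2. ventilation inspection 125 days ago vs limit 120 → not met
3. condition 'serves alcohol' holds; allergen-trained staff 4 ≥ 3 → met
4. condition 'seating capacity exceeds 50' does not hold → requirement n/a → met
5. current operating permit present → met
6. general liability coverage $525,000 ≥ $400,000 → met
7. fire-suppression system test 197 days ago vs limit 180 → not met
8. condition 'offers outdoor seating' holds; grease-trap servicing 584 days ago vs limit 540 → not met
9. health inspection 149 days ago vs limit 120 → not met
10. emergency contact list absent → not met
Not met: 2, 7, 8, 9, 10

No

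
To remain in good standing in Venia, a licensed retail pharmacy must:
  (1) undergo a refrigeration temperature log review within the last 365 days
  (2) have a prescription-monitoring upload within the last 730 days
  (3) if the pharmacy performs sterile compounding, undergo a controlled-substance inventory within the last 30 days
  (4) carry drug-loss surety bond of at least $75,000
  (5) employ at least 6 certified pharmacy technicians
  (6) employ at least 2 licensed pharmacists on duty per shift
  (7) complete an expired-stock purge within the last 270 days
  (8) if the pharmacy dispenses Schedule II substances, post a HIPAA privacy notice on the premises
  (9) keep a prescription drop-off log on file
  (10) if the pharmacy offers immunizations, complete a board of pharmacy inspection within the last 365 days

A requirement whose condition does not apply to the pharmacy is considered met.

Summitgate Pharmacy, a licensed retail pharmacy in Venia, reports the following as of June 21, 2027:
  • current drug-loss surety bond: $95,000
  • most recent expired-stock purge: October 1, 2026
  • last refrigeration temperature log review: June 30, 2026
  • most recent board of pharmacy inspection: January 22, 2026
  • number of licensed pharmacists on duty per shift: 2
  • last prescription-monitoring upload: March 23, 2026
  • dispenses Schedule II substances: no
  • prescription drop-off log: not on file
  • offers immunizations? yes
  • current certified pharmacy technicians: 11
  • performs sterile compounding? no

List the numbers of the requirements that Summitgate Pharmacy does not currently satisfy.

9, 10

1. refrigeration temperature log review 356 days ago vs limit 365 → met
2. prescription-monitoring upload 455 days ago vs limit 730 → met
3. condition 'performs sterile compounding' does not hold → requirement n/a → met
4. drug-loss surety bond $95,000 ≥ $75,000 → met
5. certified pharmacy technicians 11 ≥ 6 → met
6. licensed pharmacists on duty per shift 2 ≥ 2 → met
7. expired-stock purge 263 days ago vs limit 270 → met
8. condition 'dispenses Schedule II substances' does not hold → requirement n/a → met
9. prescription drop-off log absent → not met
10. condition 'offers immunizations' holds; board of pharmacy inspection 515 days ago vs limit 365 → not met
Not met: 9, 10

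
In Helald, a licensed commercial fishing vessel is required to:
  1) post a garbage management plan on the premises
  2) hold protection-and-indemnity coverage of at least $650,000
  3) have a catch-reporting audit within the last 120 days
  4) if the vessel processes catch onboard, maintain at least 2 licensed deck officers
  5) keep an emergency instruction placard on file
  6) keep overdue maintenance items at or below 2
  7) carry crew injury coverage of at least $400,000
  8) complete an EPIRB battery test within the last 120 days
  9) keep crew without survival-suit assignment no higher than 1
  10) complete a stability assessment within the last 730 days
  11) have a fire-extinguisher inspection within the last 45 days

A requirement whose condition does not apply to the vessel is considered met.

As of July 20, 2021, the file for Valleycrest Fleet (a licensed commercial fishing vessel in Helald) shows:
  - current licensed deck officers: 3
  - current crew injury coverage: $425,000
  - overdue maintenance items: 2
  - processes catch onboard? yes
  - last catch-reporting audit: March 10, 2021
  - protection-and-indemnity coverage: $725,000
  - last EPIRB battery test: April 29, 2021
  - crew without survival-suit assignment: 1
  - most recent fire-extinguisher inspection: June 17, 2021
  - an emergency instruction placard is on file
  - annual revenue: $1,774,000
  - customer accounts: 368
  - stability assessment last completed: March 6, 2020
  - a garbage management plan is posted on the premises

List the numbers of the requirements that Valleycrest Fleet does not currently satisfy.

3

1. garbage management plan present → met
2. protection-and-indemnity coverage $725,000 ≥ $650,000 → met
3. catch-reporting audit 132 days ago vs limit 120 → not met
4. condition 'processes catch onboard' holds; licensed deck officers 3 ≥ 2 → met
5. emergency instruction placard present → met
6. overdue maintenance items 2 ≤ 2 → met
7. crew injury coverage $425,000 ≥ $400,000 → met
8. EPIRB battery test 82 days ago vs limit 120 → met
9. crew without survival-suit assignment 1 ≤ 1 → met
10. stability assessment 501 days ago vs limit 730 → met
11. fire-extinguisher inspection 33 days ago vs limit 45 → met
Not met: 3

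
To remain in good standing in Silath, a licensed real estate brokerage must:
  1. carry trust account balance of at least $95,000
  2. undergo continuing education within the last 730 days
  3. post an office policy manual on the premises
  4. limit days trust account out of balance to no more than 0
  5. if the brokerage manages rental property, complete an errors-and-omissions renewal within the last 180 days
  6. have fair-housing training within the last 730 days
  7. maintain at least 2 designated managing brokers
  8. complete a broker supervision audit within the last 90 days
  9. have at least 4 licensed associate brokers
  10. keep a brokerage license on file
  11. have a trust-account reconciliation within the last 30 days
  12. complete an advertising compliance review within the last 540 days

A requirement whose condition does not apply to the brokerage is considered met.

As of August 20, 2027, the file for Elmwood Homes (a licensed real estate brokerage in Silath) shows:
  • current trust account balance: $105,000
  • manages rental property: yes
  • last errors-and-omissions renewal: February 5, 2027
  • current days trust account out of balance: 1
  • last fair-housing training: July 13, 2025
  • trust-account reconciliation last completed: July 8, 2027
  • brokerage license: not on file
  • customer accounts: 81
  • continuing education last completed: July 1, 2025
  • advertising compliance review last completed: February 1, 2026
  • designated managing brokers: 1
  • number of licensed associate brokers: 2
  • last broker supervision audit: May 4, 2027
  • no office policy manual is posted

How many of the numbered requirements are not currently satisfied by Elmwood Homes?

11

1. trust account balance $105,000 ≥ $95,000 → met
2. continuing education 780 days ago vs limit 730 → not met
3. office policy manual absent → not met
4. days trust account out of balance 1 > 0 → not met
5. condition 'manages rental property' holds; errors-and-omissions renewal 196 days ago vs limit 180 → not met
6. fair-housing training 768 days ago vs limit 730 → not met
7. designated managing brokers 1 < 2 → not met
8. broker supervision audit 108 days ago vs limit 90 → not met
9. licensed associate brokers 2 < 4 → not met
10. brokerage license absent → not met
11. trust-account reconciliation 43 days ago vs limit 30 → not met
12. advertising compliance review 565 days ago vs limit 540 → not met
Not met: 11 of 12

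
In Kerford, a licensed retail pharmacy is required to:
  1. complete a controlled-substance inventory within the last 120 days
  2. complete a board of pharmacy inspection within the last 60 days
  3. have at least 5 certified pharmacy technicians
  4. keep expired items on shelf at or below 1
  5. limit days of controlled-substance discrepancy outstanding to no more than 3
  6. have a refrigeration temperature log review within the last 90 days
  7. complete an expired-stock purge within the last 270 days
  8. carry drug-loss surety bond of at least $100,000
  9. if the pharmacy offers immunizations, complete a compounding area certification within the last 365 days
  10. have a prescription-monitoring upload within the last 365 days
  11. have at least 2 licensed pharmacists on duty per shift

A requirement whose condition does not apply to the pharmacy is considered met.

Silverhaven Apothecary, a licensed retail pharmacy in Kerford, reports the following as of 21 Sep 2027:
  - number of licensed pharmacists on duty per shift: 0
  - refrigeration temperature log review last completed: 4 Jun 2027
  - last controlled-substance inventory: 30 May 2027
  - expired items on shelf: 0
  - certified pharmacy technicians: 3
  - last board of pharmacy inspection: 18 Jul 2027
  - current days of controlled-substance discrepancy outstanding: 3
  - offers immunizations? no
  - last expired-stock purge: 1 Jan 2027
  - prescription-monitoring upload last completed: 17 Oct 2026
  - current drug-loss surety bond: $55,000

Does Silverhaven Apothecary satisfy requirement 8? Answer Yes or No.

No

8. drug-loss surety bond $55,000 < $100,000 → not met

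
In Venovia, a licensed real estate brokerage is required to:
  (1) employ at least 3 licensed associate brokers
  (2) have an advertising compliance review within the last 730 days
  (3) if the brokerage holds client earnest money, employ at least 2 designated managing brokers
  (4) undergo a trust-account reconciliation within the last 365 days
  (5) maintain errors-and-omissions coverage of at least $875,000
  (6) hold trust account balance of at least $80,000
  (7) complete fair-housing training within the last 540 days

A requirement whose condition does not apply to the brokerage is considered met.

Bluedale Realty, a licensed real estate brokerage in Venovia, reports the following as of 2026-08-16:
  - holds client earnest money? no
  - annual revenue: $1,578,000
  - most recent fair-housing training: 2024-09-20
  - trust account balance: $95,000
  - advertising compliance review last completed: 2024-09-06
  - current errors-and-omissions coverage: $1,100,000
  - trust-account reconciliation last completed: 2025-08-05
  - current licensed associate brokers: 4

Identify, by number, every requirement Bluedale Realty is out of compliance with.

1. licensed associate brokers 4 ≥ 3 → met
2. advertising compliance review 709 days ago vs limit 730 → met
3. condition 'holds client earnest money' does not hold → requirement n/a → met
4. trust-account reconciliation 376 days ago vs limit 365 → not met
5. errors-and-omissions coverage $1,100,000 ≥ $875,000 → met
6. trust account balance $95,000 ≥ $80,000 → met
7. fair-housing training 695 days ago vs limit 540 → not met
Not met: 4, 7

4, 7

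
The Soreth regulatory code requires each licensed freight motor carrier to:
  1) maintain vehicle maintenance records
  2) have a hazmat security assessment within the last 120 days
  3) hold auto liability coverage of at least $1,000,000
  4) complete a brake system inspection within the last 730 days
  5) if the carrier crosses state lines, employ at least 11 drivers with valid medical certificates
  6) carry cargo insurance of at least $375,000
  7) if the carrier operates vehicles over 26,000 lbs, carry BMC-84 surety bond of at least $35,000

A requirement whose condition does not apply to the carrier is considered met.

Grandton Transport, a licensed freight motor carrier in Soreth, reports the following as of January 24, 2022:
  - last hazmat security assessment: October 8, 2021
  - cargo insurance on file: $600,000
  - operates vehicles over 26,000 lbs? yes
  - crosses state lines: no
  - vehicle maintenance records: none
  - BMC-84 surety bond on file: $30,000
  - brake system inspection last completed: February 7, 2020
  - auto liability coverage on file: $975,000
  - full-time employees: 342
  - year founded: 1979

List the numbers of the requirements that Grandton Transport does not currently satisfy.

1, 3, 7

1. vehicle maintenance records absent → not met
2. hazmat security assessment 108 days ago vs limit 120 → met
3. auto liability coverage $975,000 < $1,000,000 → not met
4. brake system inspection 717 days ago vs limit 730 → met
5. condition 'crosses state lines' does not hold → requirement n/a → met
6. cargo insurance $600,000 ≥ $375,000 → met
7. condition 'operates vehicles over 26,000 lbs' holds; BMC-84 surety bond $30,000 < $35,000 → not met
Not met: 1, 3, 7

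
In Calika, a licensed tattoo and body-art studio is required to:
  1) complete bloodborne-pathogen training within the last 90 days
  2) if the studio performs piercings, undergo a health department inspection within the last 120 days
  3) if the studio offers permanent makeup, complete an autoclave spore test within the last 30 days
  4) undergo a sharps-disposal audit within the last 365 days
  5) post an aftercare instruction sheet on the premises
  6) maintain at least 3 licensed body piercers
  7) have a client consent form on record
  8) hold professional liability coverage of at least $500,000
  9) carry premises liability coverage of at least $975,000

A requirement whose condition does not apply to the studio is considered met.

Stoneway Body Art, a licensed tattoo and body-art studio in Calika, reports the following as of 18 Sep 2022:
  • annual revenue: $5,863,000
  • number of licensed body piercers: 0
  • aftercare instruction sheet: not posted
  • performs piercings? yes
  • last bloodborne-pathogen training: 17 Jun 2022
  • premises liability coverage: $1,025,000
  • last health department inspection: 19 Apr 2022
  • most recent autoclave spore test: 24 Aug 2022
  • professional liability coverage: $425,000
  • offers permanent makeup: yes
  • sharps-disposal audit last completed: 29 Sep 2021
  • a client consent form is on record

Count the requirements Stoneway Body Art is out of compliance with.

1. bloodborne-pathogen training 93 days ago vs limit 90 → not met
2. condition 'performs piercings' holds; health department inspection 152 days ago vs limit 120 → not met
3. condition 'offers permanent makeup' holds; autoclave spore test 25 days ago vs limit 30 → met
4. sharps-disposal audit 354 days ago vs limit 365 → met
5. aftercare instruction sheet absent → not met
6. licensed body piercers 0 < 3 → not met
7. client consent form present → met
8. professional liability coverage $425,000 < $500,000 → not met
9. premises liability coverage $1,025,000 ≥ $975,000 → met
Not met: 5 of 9

5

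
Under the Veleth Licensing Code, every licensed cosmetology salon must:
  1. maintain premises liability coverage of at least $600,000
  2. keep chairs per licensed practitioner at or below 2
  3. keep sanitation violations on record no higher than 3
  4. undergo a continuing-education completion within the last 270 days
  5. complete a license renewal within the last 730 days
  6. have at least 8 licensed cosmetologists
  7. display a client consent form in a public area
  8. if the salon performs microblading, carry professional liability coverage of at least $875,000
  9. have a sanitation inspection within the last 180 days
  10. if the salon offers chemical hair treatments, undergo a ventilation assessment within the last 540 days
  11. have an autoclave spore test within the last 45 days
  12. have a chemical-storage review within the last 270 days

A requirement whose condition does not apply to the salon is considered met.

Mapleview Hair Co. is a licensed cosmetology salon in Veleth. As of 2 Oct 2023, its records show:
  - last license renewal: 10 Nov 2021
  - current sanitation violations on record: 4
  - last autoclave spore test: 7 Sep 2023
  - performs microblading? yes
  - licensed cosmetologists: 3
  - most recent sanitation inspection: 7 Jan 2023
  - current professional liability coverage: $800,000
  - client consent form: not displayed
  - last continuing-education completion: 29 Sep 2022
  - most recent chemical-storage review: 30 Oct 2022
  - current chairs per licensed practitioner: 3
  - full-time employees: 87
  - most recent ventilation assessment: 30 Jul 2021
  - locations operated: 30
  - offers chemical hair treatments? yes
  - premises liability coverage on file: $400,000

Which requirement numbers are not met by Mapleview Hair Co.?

1, 2, 3, 4, 6, 7, 8, 9, 10, 12

1. premises liability coverage $400,000 < $600,000 → not met
2. chairs per licensed practitioner 3 > 2 → not met
3. sanitation violations on record 4 > 3 → not met
4. continuing-education completion 368 days ago vs limit 270 → not met
5. license renewal 691 days ago vs limit 730 → met
6. licensed cosmetologists 3 < 8 → not met
7. client consent form absent → not met
8. condition 'performs microblading' holds; professional liability coverage $800,000 < $875,000 → not met
9. sanitation inspection 268 days ago vs limit 180 → not met
10. condition 'offers chemical hair treatments' holds; ventilation assessment 794 days ago vs limit 540 → not met
11. autoclave spore test 25 days ago vs limit 45 → met
12. chemical-storage review 337 days ago vs limit 270 → not met
Not met: 1, 2, 3, 4, 6, 7, 8, 9, 10, 12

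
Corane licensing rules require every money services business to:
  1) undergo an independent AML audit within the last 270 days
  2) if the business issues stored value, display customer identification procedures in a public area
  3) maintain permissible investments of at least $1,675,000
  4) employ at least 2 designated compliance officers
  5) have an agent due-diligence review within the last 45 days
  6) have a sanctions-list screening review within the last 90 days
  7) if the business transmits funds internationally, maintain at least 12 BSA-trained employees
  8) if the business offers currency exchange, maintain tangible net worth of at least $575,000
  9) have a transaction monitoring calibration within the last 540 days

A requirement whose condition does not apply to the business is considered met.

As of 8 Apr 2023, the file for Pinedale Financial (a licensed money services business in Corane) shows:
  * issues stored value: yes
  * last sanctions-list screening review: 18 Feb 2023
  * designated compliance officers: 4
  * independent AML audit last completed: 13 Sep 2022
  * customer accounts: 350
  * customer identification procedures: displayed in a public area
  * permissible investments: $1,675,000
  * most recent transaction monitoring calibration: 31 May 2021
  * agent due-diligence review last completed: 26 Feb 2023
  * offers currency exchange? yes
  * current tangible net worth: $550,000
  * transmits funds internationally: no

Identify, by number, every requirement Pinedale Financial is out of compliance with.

8, 9

1. independent AML audit 207 days ago vs limit 270 → met
2. condition 'issues stored value' holds; customer identification procedures present → met
3. permissible investments $1,675,000 ≥ $1,675,000 → met
4. designated compliance officers 4 ≥ 2 → met
5. agent due-diligence review 41 days ago vs limit 45 → met
6. sanctions-list screening review 49 days ago vs limit 90 → met
7. condition 'transmits funds internationally' does not hold → requirement n/a → met
8. condition 'offers currency exchange' holds; tangible net worth $550,000 < $575,000 → not met
9. transaction monitoring calibration 677 days ago vs limit 540 → not met
Not met: 8, 9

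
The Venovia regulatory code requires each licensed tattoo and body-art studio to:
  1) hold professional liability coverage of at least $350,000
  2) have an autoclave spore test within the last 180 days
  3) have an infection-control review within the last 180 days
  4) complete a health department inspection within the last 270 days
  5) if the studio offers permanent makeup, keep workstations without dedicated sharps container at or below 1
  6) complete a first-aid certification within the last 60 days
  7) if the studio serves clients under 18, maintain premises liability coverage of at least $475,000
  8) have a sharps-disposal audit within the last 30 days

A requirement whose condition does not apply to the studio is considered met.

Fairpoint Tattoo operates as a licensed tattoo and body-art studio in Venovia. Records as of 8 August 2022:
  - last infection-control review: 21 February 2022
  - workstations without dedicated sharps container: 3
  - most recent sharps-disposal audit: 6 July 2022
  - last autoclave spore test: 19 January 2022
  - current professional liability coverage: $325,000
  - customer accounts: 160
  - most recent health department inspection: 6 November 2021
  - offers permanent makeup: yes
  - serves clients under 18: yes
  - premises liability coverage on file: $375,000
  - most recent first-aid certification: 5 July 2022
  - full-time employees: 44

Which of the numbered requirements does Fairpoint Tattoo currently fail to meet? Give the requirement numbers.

1, 2, 4, 5, 7, 8

1. professional liability coverage $325,000 < $350,000 → not met
2. autoclave spore test 201 days ago vs limit 180 → not met
3. infection-control review 168 days ago vs limit 180 → met
4. health department inspection 275 days ago vs limit 270 → not met
5. condition 'offers permanent makeup' holds; workstations without dedicated sharps container 3 > 1 → not met
6. first-aid certification 34 days ago vs limit 60 → met
7. condition 'serves clients under 18' holds; premises liability coverage $375,000 < $475,000 → not met
8. sharps-disposal audit 33 days ago vs limit 30 → not met
Not met: 1, 2, 4, 5, 7, 8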